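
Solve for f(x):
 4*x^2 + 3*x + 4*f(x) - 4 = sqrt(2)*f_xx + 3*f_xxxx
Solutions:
 f(x) = C1*exp(-2^(3/4)*sqrt(3)*x/3) + C2*exp(2^(3/4)*sqrt(3)*x/3) + C3*sin(2^(1/4)*x) + C4*cos(2^(1/4)*x) - x^2 - 3*x/4 - sqrt(2)/2 + 1


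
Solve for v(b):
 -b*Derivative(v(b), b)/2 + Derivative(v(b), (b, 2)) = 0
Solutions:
 v(b) = C1 + C2*erfi(b/2)


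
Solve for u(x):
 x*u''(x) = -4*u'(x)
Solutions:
 u(x) = C1 + C2/x^3


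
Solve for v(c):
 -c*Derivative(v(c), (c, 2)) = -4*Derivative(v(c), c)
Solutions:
 v(c) = C1 + C2*c^5


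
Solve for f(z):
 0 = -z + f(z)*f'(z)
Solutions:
 f(z) = -sqrt(C1 + z^2)
 f(z) = sqrt(C1 + z^2)


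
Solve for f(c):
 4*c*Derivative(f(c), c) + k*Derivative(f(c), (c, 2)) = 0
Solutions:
 f(c) = C1 + C2*sqrt(k)*erf(sqrt(2)*c*sqrt(1/k))


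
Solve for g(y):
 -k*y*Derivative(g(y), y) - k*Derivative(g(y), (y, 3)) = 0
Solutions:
 g(y) = C1 + Integral(C2*airyai(-y) + C3*airybi(-y), y)


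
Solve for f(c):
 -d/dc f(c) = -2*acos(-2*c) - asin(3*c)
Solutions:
 f(c) = C1 + 2*c*acos(-2*c) + c*asin(3*c) + sqrt(1 - 9*c^2)/3 + sqrt(1 - 4*c^2)


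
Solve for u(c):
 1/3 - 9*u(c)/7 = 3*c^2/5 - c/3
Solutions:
 u(c) = -7*c^2/15 + 7*c/27 + 7/27


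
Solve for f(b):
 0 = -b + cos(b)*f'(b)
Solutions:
 f(b) = C1 + Integral(b/cos(b), b)


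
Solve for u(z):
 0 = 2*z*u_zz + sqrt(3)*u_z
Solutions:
 u(z) = C1 + C2*z^(1 - sqrt(3)/2)


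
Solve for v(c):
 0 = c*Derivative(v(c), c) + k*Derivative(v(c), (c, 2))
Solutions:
 v(c) = C1 + C2*sqrt(k)*erf(sqrt(2)*c*sqrt(1/k)/2)


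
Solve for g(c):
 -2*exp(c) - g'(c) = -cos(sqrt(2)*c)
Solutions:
 g(c) = C1 - 2*exp(c) + sqrt(2)*sin(sqrt(2)*c)/2


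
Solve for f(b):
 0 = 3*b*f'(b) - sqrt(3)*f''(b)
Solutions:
 f(b) = C1 + C2*erfi(sqrt(2)*3^(1/4)*b/2)


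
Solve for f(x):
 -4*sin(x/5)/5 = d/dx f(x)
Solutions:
 f(x) = C1 + 4*cos(x/5)


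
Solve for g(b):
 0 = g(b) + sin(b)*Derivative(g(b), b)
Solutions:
 g(b) = C1*sqrt(cos(b) + 1)/sqrt(cos(b) - 1)


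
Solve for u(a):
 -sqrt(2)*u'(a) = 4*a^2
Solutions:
 u(a) = C1 - 2*sqrt(2)*a^3/3


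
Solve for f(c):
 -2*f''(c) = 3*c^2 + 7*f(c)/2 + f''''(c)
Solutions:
 f(c) = -6*c^2/7 + (C1*sin(2^(3/4)*7^(1/4)*c*cos(atan(sqrt(10)/2)/2)/2) + C2*cos(2^(3/4)*7^(1/4)*c*cos(atan(sqrt(10)/2)/2)/2))*exp(-2^(3/4)*7^(1/4)*c*sin(atan(sqrt(10)/2)/2)/2) + (C3*sin(2^(3/4)*7^(1/4)*c*cos(atan(sqrt(10)/2)/2)/2) + C4*cos(2^(3/4)*7^(1/4)*c*cos(atan(sqrt(10)/2)/2)/2))*exp(2^(3/4)*7^(1/4)*c*sin(atan(sqrt(10)/2)/2)/2) + 48/49


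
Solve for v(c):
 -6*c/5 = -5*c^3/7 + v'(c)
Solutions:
 v(c) = C1 + 5*c^4/28 - 3*c^2/5


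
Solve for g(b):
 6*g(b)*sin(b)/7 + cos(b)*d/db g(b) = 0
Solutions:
 g(b) = C1*cos(b)^(6/7)


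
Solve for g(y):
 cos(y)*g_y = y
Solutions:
 g(y) = C1 + Integral(y/cos(y), y)


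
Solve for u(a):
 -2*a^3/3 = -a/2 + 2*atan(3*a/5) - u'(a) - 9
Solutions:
 u(a) = C1 + a^4/6 - a^2/4 + 2*a*atan(3*a/5) - 9*a - 5*log(9*a^2 + 25)/3


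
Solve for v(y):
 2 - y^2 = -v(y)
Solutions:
 v(y) = y^2 - 2


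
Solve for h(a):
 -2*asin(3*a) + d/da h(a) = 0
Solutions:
 h(a) = C1 + 2*a*asin(3*a) + 2*sqrt(1 - 9*a^2)/3


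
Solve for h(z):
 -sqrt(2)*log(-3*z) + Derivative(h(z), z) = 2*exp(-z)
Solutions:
 h(z) = C1 + sqrt(2)*z*log(-z) + sqrt(2)*z*(-1 + log(3)) - 2*exp(-z)


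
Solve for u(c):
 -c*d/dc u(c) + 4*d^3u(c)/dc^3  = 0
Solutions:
 u(c) = C1 + Integral(C2*airyai(2^(1/3)*c/2) + C3*airybi(2^(1/3)*c/2), c)


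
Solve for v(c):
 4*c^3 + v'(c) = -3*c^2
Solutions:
 v(c) = C1 - c^4 - c^3


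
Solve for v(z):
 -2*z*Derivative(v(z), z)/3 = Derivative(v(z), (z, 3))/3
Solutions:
 v(z) = C1 + Integral(C2*airyai(-2^(1/3)*z) + C3*airybi(-2^(1/3)*z), z)


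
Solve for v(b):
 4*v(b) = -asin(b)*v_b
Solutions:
 v(b) = C1*exp(-4*Integral(1/asin(b), b))


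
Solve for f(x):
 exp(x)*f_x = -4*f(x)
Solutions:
 f(x) = C1*exp(4*exp(-x))


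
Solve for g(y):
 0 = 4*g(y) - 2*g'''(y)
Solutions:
 g(y) = C3*exp(2^(1/3)*y) + (C1*sin(2^(1/3)*sqrt(3)*y/2) + C2*cos(2^(1/3)*sqrt(3)*y/2))*exp(-2^(1/3)*y/2)


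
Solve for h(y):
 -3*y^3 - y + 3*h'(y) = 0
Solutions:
 h(y) = C1 + y^4/4 + y^2/6


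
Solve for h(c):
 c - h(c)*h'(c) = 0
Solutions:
 h(c) = -sqrt(C1 + c^2)
 h(c) = sqrt(C1 + c^2)


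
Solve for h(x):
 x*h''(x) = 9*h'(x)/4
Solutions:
 h(x) = C1 + C2*x^(13/4)


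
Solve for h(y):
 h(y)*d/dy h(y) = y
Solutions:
 h(y) = -sqrt(C1 + y^2)
 h(y) = sqrt(C1 + y^2)


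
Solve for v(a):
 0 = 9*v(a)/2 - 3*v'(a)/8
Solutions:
 v(a) = C1*exp(12*a)


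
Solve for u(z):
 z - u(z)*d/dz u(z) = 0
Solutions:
 u(z) = -sqrt(C1 + z^2)
 u(z) = sqrt(C1 + z^2)


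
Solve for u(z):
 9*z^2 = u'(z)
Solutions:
 u(z) = C1 + 3*z^3


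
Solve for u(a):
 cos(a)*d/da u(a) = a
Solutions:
 u(a) = C1 + Integral(a/cos(a), a)


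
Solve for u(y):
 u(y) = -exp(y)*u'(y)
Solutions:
 u(y) = C1*exp(exp(-y))


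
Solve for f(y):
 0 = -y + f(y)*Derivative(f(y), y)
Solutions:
 f(y) = -sqrt(C1 + y^2)
 f(y) = sqrt(C1 + y^2)


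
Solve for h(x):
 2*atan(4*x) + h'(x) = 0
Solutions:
 h(x) = C1 - 2*x*atan(4*x) + log(16*x^2 + 1)/4


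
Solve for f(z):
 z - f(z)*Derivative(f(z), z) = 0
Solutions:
 f(z) = -sqrt(C1 + z^2)
 f(z) = sqrt(C1 + z^2)


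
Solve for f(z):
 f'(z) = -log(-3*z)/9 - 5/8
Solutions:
 f(z) = C1 - z*log(-z)/9 + z*(-37 - 8*log(3))/72


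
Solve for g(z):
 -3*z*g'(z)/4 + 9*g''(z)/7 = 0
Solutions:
 g(z) = C1 + C2*erfi(sqrt(42)*z/12)


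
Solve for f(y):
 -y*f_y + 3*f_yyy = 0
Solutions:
 f(y) = C1 + Integral(C2*airyai(3^(2/3)*y/3) + C3*airybi(3^(2/3)*y/3), y)


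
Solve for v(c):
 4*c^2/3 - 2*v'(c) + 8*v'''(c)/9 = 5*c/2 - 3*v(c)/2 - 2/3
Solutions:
 v(c) = C1*exp(6^(1/3)*c*(2*6^(1/3)/(sqrt(33) + 9)^(1/3) + (sqrt(33) + 9)^(1/3))/8)*sin(2^(1/3)*3^(1/6)*c*(-3^(2/3)*(sqrt(33) + 9)^(1/3) + 6*2^(1/3)/(sqrt(33) + 9)^(1/3))/8) + C2*exp(6^(1/3)*c*(2*6^(1/3)/(sqrt(33) + 9)^(1/3) + (sqrt(33) + 9)^(1/3))/8)*cos(2^(1/3)*3^(1/6)*c*(-3^(2/3)*(sqrt(33) + 9)^(1/3) + 6*2^(1/3)/(sqrt(33) + 9)^(1/3))/8) + C3*exp(-6^(1/3)*c*(2*6^(1/3)/(sqrt(33) + 9)^(1/3) + (sqrt(33) + 9)^(1/3))/4) - 8*c^2/9 - 19*c/27 - 112/81


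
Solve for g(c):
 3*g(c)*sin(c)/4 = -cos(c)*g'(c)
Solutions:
 g(c) = C1*cos(c)^(3/4)


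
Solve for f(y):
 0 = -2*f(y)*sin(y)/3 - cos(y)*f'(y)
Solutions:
 f(y) = C1*cos(y)^(2/3)


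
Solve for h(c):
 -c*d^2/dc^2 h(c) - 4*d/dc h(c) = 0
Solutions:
 h(c) = C1 + C2/c^3


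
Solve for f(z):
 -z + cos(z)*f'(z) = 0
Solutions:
 f(z) = C1 + Integral(z/cos(z), z)


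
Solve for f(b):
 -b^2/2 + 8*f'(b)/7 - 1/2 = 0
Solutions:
 f(b) = C1 + 7*b^3/48 + 7*b/16


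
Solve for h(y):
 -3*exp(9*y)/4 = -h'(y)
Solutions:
 h(y) = C1 + exp(9*y)/12


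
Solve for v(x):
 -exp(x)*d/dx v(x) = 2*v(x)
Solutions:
 v(x) = C1*exp(2*exp(-x))


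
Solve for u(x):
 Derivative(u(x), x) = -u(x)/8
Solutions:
 u(x) = C1*exp(-x/8)


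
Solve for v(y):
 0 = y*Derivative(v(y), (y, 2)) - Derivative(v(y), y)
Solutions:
 v(y) = C1 + C2*y^2


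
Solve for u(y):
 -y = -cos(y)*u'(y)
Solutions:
 u(y) = C1 + Integral(y/cos(y), y)


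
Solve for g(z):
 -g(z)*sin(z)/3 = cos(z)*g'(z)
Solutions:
 g(z) = C1*cos(z)^(1/3)


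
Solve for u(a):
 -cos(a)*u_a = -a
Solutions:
 u(a) = C1 + Integral(a/cos(a), a)


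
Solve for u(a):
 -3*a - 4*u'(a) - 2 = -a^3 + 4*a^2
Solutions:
 u(a) = C1 + a^4/16 - a^3/3 - 3*a^2/8 - a/2


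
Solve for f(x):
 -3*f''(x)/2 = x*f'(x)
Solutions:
 f(x) = C1 + C2*erf(sqrt(3)*x/3)


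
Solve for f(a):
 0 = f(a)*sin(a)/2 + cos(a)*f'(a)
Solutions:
 f(a) = C1*sqrt(cos(a))


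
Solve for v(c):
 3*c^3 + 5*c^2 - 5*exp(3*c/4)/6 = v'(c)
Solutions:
 v(c) = C1 + 3*c^4/4 + 5*c^3/3 - 10*exp(3*c/4)/9


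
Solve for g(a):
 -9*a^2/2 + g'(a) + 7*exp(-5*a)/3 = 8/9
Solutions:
 g(a) = C1 + 3*a^3/2 + 8*a/9 + 7*exp(-5*a)/15


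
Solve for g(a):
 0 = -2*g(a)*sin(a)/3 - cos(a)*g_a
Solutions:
 g(a) = C1*cos(a)^(2/3)


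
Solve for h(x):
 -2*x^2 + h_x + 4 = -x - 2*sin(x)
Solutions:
 h(x) = C1 + 2*x^3/3 - x^2/2 - 4*x + 2*cos(x)


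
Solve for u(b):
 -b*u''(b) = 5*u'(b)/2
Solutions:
 u(b) = C1 + C2/b^(3/2)


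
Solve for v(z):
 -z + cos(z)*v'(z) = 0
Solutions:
 v(z) = C1 + Integral(z/cos(z), z)


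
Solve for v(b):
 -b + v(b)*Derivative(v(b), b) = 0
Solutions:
 v(b) = -sqrt(C1 + b^2)
 v(b) = sqrt(C1 + b^2)


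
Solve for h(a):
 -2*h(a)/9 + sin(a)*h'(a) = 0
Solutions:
 h(a) = C1*(cos(a) - 1)^(1/9)/(cos(a) + 1)^(1/9)


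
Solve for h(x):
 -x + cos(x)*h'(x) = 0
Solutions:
 h(x) = C1 + Integral(x/cos(x), x)


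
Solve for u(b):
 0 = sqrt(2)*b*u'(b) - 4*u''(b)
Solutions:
 u(b) = C1 + C2*erfi(2^(3/4)*b/4)


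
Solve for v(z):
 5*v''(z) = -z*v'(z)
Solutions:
 v(z) = C1 + C2*erf(sqrt(10)*z/10)


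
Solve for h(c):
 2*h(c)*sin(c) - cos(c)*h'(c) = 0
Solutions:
 h(c) = C1/cos(c)^2


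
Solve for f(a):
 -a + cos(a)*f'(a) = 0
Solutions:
 f(a) = C1 + Integral(a/cos(a), a)


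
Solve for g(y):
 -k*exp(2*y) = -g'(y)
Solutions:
 g(y) = C1 + k*exp(2*y)/2


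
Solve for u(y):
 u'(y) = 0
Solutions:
 u(y) = C1


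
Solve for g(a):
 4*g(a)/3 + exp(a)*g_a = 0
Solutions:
 g(a) = C1*exp(4*exp(-a)/3)


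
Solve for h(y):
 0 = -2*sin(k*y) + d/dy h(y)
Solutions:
 h(y) = C1 - 2*cos(k*y)/k


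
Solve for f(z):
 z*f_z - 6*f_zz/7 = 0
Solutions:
 f(z) = C1 + C2*erfi(sqrt(21)*z/6)


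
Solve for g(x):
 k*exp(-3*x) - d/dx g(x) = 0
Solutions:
 g(x) = C1 - k*exp(-3*x)/3


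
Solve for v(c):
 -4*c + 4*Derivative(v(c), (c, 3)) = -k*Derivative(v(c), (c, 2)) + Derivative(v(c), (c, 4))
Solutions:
 v(c) = C1 + C2*c + C3*exp(c*(2 - sqrt(k + 4))) + C4*exp(c*(sqrt(k + 4) + 2)) + 2*c^3/(3*k) - 8*c^2/k^2


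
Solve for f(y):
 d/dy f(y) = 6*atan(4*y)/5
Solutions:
 f(y) = C1 + 6*y*atan(4*y)/5 - 3*log(16*y^2 + 1)/20


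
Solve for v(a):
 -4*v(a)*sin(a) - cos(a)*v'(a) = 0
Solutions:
 v(a) = C1*cos(a)^4


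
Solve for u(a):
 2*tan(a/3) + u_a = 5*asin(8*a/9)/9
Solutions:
 u(a) = C1 + 5*a*asin(8*a/9)/9 + 5*sqrt(81 - 64*a^2)/72 + 6*log(cos(a/3))


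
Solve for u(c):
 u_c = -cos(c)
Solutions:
 u(c) = C1 - sin(c)


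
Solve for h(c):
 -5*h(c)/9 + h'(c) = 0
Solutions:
 h(c) = C1*exp(5*c/9)


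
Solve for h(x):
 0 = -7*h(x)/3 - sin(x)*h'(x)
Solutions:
 h(x) = C1*(cos(x) + 1)^(7/6)/(cos(x) - 1)^(7/6)


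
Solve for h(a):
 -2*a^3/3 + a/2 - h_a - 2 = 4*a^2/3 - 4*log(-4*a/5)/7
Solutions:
 h(a) = C1 - a^4/6 - 4*a^3/9 + a^2/4 + 4*a*log(-a)/7 + 2*a*(-9 - 2*log(5) + 4*log(2))/7


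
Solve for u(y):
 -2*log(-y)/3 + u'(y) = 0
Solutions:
 u(y) = C1 + 2*y*log(-y)/3 - 2*y/3


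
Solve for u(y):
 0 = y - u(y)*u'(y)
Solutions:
 u(y) = -sqrt(C1 + y^2)
 u(y) = sqrt(C1 + y^2)


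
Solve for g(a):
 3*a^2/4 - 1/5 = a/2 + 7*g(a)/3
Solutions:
 g(a) = 9*a^2/28 - 3*a/14 - 3/35


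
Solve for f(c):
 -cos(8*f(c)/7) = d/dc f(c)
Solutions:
 c - 7*log(sin(8*f(c)/7) - 1)/16 + 7*log(sin(8*f(c)/7) + 1)/16 = C1


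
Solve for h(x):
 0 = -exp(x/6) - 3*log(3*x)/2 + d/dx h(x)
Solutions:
 h(x) = C1 + 3*x*log(x)/2 + 3*x*(-1 + log(3))/2 + 6*exp(x/6)


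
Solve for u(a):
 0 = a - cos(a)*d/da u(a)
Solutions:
 u(a) = C1 + Integral(a/cos(a), a)


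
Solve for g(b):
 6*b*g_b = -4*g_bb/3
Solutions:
 g(b) = C1 + C2*erf(3*b/2)


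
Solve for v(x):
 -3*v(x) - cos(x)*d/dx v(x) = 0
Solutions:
 v(x) = C1*(sin(x) - 1)^(3/2)/(sin(x) + 1)^(3/2)


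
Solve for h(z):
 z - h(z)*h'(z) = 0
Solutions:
 h(z) = -sqrt(C1 + z^2)
 h(z) = sqrt(C1 + z^2)


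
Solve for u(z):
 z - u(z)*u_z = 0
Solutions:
 u(z) = -sqrt(C1 + z^2)
 u(z) = sqrt(C1 + z^2)


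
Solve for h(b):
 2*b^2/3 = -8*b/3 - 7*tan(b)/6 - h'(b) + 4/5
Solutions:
 h(b) = C1 - 2*b^3/9 - 4*b^2/3 + 4*b/5 + 7*log(cos(b))/6


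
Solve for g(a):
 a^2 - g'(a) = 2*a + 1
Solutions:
 g(a) = C1 + a^3/3 - a^2 - a


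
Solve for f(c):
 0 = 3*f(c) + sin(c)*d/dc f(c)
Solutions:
 f(c) = C1*(cos(c) + 1)^(3/2)/(cos(c) - 1)^(3/2)


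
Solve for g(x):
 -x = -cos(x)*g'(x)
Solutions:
 g(x) = C1 + Integral(x/cos(x), x)


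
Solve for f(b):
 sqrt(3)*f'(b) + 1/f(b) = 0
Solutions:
 f(b) = -sqrt(C1 - 6*sqrt(3)*b)/3
 f(b) = sqrt(C1 - 6*sqrt(3)*b)/3


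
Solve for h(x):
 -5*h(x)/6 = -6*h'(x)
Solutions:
 h(x) = C1*exp(5*x/36)


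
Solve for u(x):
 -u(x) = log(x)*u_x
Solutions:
 u(x) = C1*exp(-li(x))


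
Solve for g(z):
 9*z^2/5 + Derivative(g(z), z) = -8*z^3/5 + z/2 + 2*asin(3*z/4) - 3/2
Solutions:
 g(z) = C1 - 2*z^4/5 - 3*z^3/5 + z^2/4 + 2*z*asin(3*z/4) - 3*z/2 + 2*sqrt(16 - 9*z^2)/3


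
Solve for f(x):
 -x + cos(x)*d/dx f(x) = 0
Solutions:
 f(x) = C1 + Integral(x/cos(x), x)


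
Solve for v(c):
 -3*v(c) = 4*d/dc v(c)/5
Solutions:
 v(c) = C1*exp(-15*c/4)


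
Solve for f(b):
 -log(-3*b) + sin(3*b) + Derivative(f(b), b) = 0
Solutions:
 f(b) = C1 + b*log(-b) - b + b*log(3) + cos(3*b)/3


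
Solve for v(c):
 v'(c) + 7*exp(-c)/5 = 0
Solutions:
 v(c) = C1 + 7*exp(-c)/5


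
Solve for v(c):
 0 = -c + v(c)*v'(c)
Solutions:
 v(c) = -sqrt(C1 + c^2)
 v(c) = sqrt(C1 + c^2)


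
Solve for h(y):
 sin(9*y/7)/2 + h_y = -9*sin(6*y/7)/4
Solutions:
 h(y) = C1 + 21*cos(6*y/7)/8 + 7*cos(9*y/7)/18


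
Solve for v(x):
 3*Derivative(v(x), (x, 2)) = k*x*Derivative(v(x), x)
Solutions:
 v(x) = Piecewise((-sqrt(6)*sqrt(pi)*C1*erf(sqrt(6)*x*sqrt(-k)/6)/(2*sqrt(-k)) - C2, (k > 0) | (k < 0)), (-C1*x - C2, True))


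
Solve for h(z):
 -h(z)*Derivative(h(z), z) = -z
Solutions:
 h(z) = -sqrt(C1 + z^2)
 h(z) = sqrt(C1 + z^2)


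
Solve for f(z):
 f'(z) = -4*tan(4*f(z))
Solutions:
 f(z) = -asin(C1*exp(-16*z))/4 + pi/4
 f(z) = asin(C1*exp(-16*z))/4


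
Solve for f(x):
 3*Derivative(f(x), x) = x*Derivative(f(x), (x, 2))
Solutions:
 f(x) = C1 + C2*x^4


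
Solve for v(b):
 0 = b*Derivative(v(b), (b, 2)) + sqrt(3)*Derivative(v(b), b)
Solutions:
 v(b) = C1 + C2*b^(1 - sqrt(3))


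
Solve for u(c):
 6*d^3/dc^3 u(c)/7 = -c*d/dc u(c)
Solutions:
 u(c) = C1 + Integral(C2*airyai(-6^(2/3)*7^(1/3)*c/6) + C3*airybi(-6^(2/3)*7^(1/3)*c/6), c)


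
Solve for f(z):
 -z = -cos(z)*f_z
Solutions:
 f(z) = C1 + Integral(z/cos(z), z)


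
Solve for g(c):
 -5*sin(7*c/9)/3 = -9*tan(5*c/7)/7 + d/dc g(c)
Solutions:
 g(c) = C1 - 9*log(cos(5*c/7))/5 + 15*cos(7*c/9)/7


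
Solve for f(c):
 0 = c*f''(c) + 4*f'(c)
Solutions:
 f(c) = C1 + C2/c^3


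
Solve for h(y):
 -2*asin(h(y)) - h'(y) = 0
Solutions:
 Integral(1/asin(_y), (_y, h(y))) = C1 - 2*y


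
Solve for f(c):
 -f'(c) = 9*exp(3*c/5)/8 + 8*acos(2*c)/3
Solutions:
 f(c) = C1 - 8*c*acos(2*c)/3 + 4*sqrt(1 - 4*c^2)/3 - 15*exp(3*c/5)/8


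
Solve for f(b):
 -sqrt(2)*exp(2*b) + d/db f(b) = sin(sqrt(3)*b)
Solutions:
 f(b) = C1 + sqrt(2)*exp(2*b)/2 - sqrt(3)*cos(sqrt(3)*b)/3


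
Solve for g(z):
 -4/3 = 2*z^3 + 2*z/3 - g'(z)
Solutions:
 g(z) = C1 + z^4/2 + z^2/3 + 4*z/3


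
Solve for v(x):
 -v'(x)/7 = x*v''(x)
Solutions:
 v(x) = C1 + C2*x^(6/7)


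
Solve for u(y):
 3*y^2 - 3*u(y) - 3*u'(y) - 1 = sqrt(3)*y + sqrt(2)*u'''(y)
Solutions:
 u(y) = C1*exp(y*(-2*2^(1/6)/(3*sqrt(2) + 2*sqrt(sqrt(2) + 9/2))^(1/3) + 2^(1/3)*(3*sqrt(2) + 2*sqrt(sqrt(2) + 9/2))^(1/3))/4)*sin(sqrt(3)*y*(18*2^(1/6)/(81*sqrt(2) + 2*sqrt(729*sqrt(2) + 6561/2))^(1/3) + 2^(1/3)*(81*sqrt(2) + 2*sqrt(729*sqrt(2) + 6561/2))^(1/3))/12) + C2*exp(y*(-2*2^(1/6)/(3*sqrt(2) + 2*sqrt(sqrt(2) + 9/2))^(1/3) + 2^(1/3)*(3*sqrt(2) + 2*sqrt(sqrt(2) + 9/2))^(1/3))/4)*cos(sqrt(3)*y*(18*2^(1/6)/(81*sqrt(2) + 2*sqrt(729*sqrt(2) + 6561/2))^(1/3) + 2^(1/3)*(81*sqrt(2) + 2*sqrt(729*sqrt(2) + 6561/2))^(1/3))/12) + C3*exp(y*(-2^(1/3)*(3*sqrt(2) + 2*sqrt(sqrt(2) + 9/2))^(1/3)/2 + 2^(1/6)/(3*sqrt(2) + 2*sqrt(sqrt(2) + 9/2))^(1/3))) + y^2 - 2*y - sqrt(3)*y/3 + sqrt(3)/3 + 5/3


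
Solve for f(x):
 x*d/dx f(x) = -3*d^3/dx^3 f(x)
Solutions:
 f(x) = C1 + Integral(C2*airyai(-3^(2/3)*x/3) + C3*airybi(-3^(2/3)*x/3), x)


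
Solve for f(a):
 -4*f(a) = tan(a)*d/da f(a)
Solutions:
 f(a) = C1/sin(a)^4


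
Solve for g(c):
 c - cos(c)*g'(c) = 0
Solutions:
 g(c) = C1 + Integral(c/cos(c), c)


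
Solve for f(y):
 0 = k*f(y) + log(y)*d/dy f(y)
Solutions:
 f(y) = C1*exp(-k*li(y))


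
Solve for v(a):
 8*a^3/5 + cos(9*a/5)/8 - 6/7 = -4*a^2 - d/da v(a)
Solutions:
 v(a) = C1 - 2*a^4/5 - 4*a^3/3 + 6*a/7 - 5*sin(9*a/5)/72


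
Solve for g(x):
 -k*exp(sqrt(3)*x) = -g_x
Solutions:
 g(x) = C1 + sqrt(3)*k*exp(sqrt(3)*x)/3


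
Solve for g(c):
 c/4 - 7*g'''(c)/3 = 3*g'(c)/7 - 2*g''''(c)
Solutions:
 g(c) = C1 + C2*exp(c*(-7^(2/3)*(108*sqrt(3441) + 6775)^(1/3) - 343*7^(1/3)/(108*sqrt(3441) + 6775)^(1/3) + 98)/252)*sin(sqrt(3)*7^(1/3)*c*(-7^(1/3)*(108*sqrt(3441) + 6775)^(1/3) + 343/(108*sqrt(3441) + 6775)^(1/3))/252) + C3*exp(c*(-7^(2/3)*(108*sqrt(3441) + 6775)^(1/3) - 343*7^(1/3)/(108*sqrt(3441) + 6775)^(1/3) + 98)/252)*cos(sqrt(3)*7^(1/3)*c*(-7^(1/3)*(108*sqrt(3441) + 6775)^(1/3) + 343/(108*sqrt(3441) + 6775)^(1/3))/252) + C4*exp(c*(343*7^(1/3)/(108*sqrt(3441) + 6775)^(1/3) + 49 + 7^(2/3)*(108*sqrt(3441) + 6775)^(1/3))/126) + 7*c^2/24


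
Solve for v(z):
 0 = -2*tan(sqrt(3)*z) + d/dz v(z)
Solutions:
 v(z) = C1 - 2*sqrt(3)*log(cos(sqrt(3)*z))/3


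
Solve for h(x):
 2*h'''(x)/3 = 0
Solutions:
 h(x) = C1 + C2*x + C3*x^2


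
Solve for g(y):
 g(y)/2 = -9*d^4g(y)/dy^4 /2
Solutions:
 g(y) = (C1*sin(sqrt(6)*y/6) + C2*cos(sqrt(6)*y/6))*exp(-sqrt(6)*y/6) + (C3*sin(sqrt(6)*y/6) + C4*cos(sqrt(6)*y/6))*exp(sqrt(6)*y/6)


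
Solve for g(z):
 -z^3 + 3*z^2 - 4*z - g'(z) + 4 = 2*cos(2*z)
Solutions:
 g(z) = C1 - z^4/4 + z^3 - 2*z^2 + 4*z - sin(2*z)


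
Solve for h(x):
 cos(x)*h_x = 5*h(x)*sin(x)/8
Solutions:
 h(x) = C1/cos(x)^(5/8)


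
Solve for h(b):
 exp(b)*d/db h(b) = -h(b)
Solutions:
 h(b) = C1*exp(exp(-b))


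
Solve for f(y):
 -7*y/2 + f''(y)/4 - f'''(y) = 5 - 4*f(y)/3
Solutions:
 f(y) = C1*exp(y*(-(48*sqrt(577) + 1153)^(1/3) - 1/(48*sqrt(577) + 1153)^(1/3) + 2)/24)*sin(sqrt(3)*y*(-(48*sqrt(577) + 1153)^(1/3) + (48*sqrt(577) + 1153)^(-1/3))/24) + C2*exp(y*(-(48*sqrt(577) + 1153)^(1/3) - 1/(48*sqrt(577) + 1153)^(1/3) + 2)/24)*cos(sqrt(3)*y*(-(48*sqrt(577) + 1153)^(1/3) + (48*sqrt(577) + 1153)^(-1/3))/24) + C3*exp(y*((48*sqrt(577) + 1153)^(-1/3) + 1 + (48*sqrt(577) + 1153)^(1/3))/12) + 21*y/8 + 15/4


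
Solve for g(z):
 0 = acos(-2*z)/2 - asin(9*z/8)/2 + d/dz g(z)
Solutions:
 g(z) = C1 - z*acos(-2*z)/2 + z*asin(9*z/8)/2 - sqrt(1 - 4*z^2)/4 + sqrt(64 - 81*z^2)/18


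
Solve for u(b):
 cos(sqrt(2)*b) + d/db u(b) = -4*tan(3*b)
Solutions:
 u(b) = C1 + 4*log(cos(3*b))/3 - sqrt(2)*sin(sqrt(2)*b)/2


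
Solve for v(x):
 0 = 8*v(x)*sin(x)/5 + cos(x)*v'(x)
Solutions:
 v(x) = C1*cos(x)^(8/5)


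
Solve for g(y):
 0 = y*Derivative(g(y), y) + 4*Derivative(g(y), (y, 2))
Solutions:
 g(y) = C1 + C2*erf(sqrt(2)*y/4)


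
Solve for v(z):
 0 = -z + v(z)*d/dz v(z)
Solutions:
 v(z) = -sqrt(C1 + z^2)
 v(z) = sqrt(C1 + z^2)


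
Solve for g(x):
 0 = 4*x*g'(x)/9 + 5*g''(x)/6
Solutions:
 g(x) = C1 + C2*erf(2*sqrt(15)*x/15)


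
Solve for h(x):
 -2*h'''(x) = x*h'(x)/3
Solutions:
 h(x) = C1 + Integral(C2*airyai(-6^(2/3)*x/6) + C3*airybi(-6^(2/3)*x/6), x)


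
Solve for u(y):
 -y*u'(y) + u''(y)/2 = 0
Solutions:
 u(y) = C1 + C2*erfi(y)


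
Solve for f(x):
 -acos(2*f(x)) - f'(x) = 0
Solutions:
 Integral(1/acos(2*_y), (_y, f(x))) = C1 - x


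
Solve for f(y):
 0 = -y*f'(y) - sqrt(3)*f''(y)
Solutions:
 f(y) = C1 + C2*erf(sqrt(2)*3^(3/4)*y/6)


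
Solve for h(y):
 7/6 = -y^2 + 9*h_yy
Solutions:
 h(y) = C1 + C2*y + y^4/108 + 7*y^2/108


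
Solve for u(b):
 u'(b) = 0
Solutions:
 u(b) = C1


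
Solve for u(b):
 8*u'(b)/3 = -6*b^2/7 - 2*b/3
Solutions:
 u(b) = C1 - 3*b^3/28 - b^2/8


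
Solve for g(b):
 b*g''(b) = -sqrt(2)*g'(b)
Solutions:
 g(b) = C1 + C2*b^(1 - sqrt(2))


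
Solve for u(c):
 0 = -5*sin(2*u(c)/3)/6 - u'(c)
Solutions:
 5*c/6 + 3*log(cos(2*u(c)/3) - 1)/4 - 3*log(cos(2*u(c)/3) + 1)/4 = C1


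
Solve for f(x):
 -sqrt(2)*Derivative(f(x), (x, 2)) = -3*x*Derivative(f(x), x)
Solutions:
 f(x) = C1 + C2*erfi(2^(1/4)*sqrt(3)*x/2)


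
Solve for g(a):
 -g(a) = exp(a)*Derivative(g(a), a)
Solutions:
 g(a) = C1*exp(exp(-a))


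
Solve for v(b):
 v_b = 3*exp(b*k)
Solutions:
 v(b) = C1 + 3*exp(b*k)/k


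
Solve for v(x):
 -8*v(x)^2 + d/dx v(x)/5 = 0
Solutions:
 v(x) = -1/(C1 + 40*x)


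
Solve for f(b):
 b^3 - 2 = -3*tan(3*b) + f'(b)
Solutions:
 f(b) = C1 + b^4/4 - 2*b - log(cos(3*b))


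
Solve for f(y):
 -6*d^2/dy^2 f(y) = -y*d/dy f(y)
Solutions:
 f(y) = C1 + C2*erfi(sqrt(3)*y/6)


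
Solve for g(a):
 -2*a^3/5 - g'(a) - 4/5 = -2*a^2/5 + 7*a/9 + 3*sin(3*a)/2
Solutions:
 g(a) = C1 - a^4/10 + 2*a^3/15 - 7*a^2/18 - 4*a/5 + cos(3*a)/2


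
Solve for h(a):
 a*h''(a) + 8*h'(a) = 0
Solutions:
 h(a) = C1 + C2/a^7


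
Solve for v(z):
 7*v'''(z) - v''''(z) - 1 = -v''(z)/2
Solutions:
 v(z) = C1 + C2*z + C3*exp(z*(7 - sqrt(51))/2) + C4*exp(z*(7 + sqrt(51))/2) + z^2


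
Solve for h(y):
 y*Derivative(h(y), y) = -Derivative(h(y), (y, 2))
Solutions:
 h(y) = C1 + C2*erf(sqrt(2)*y/2)


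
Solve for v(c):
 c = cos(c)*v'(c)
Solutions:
 v(c) = C1 + Integral(c/cos(c), c)


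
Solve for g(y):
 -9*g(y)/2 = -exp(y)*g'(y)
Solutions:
 g(y) = C1*exp(-9*exp(-y)/2)


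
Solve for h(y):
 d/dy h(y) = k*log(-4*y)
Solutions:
 h(y) = C1 + k*y*log(-y) + k*y*(-1 + 2*log(2))


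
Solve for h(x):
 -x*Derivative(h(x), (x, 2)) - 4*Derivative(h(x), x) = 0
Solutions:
 h(x) = C1 + C2/x^3


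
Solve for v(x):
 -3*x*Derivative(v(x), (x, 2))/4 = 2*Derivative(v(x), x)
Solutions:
 v(x) = C1 + C2/x^(5/3)


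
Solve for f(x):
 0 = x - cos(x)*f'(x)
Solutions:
 f(x) = C1 + Integral(x/cos(x), x)


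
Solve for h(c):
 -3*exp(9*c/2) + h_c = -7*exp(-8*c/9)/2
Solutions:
 h(c) = C1 + 2*exp(9*c/2)/3 + 63*exp(-8*c/9)/16


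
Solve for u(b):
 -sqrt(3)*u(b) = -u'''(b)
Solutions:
 u(b) = C3*exp(3^(1/6)*b) + (C1*sin(3^(2/3)*b/2) + C2*cos(3^(2/3)*b/2))*exp(-3^(1/6)*b/2)


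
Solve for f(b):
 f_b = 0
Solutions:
 f(b) = C1


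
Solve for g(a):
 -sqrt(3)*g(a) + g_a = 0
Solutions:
 g(a) = C1*exp(sqrt(3)*a)


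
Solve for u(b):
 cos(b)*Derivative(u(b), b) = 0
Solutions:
 u(b) = C1


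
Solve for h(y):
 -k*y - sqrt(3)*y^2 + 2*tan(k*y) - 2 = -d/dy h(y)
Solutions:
 h(y) = C1 + k*y^2/2 + sqrt(3)*y^3/3 + 2*y - 2*Piecewise((-log(cos(k*y))/k, Ne(k, 0)), (0, True))


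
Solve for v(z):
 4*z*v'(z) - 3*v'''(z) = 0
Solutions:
 v(z) = C1 + Integral(C2*airyai(6^(2/3)*z/3) + C3*airybi(6^(2/3)*z/3), z)


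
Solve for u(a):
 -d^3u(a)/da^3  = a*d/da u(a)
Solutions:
 u(a) = C1 + Integral(C2*airyai(-a) + C3*airybi(-a), a)


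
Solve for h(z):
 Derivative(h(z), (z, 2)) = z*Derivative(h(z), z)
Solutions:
 h(z) = C1 + C2*erfi(sqrt(2)*z/2)


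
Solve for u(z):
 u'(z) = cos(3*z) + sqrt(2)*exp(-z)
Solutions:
 u(z) = C1 + sin(3*z)/3 - sqrt(2)*exp(-z)


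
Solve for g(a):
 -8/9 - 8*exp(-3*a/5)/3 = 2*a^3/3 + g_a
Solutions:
 g(a) = C1 - a^4/6 - 8*a/9 + 40*exp(-3*a/5)/9


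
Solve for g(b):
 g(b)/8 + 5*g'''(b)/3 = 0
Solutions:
 g(b) = C3*exp(-3^(1/3)*5^(2/3)*b/10) + (C1*sin(3^(5/6)*5^(2/3)*b/20) + C2*cos(3^(5/6)*5^(2/3)*b/20))*exp(3^(1/3)*5^(2/3)*b/20)


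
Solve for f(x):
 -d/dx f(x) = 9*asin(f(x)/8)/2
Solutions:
 Integral(1/asin(_y/8), (_y, f(x))) = C1 - 9*x/2


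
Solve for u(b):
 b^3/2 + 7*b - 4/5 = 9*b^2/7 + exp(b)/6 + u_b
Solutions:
 u(b) = C1 + b^4/8 - 3*b^3/7 + 7*b^2/2 - 4*b/5 - exp(b)/6


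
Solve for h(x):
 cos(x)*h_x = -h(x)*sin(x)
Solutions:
 h(x) = C1*cos(x)


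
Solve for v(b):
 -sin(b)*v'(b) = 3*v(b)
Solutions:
 v(b) = C1*(cos(b) + 1)^(3/2)/(cos(b) - 1)^(3/2)


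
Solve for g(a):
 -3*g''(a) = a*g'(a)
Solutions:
 g(a) = C1 + C2*erf(sqrt(6)*a/6)


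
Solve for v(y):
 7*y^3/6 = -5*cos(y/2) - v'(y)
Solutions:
 v(y) = C1 - 7*y^4/24 - 10*sin(y/2)


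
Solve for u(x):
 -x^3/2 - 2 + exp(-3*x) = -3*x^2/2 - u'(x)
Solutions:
 u(x) = C1 + x^4/8 - x^3/2 + 2*x + exp(-3*x)/3


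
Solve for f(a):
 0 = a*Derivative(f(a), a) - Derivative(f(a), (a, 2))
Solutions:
 f(a) = C1 + C2*erfi(sqrt(2)*a/2)


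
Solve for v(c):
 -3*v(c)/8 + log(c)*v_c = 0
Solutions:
 v(c) = C1*exp(3*li(c)/8)


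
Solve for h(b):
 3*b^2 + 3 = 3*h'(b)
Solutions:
 h(b) = C1 + b^3/3 + b


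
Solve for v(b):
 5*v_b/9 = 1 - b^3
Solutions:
 v(b) = C1 - 9*b^4/20 + 9*b/5


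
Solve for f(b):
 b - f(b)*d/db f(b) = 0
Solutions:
 f(b) = -sqrt(C1 + b^2)
 f(b) = sqrt(C1 + b^2)


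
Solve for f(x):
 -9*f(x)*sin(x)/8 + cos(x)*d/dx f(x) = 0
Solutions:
 f(x) = C1/cos(x)^(9/8)


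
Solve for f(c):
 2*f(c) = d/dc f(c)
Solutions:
 f(c) = C1*exp(2*c)


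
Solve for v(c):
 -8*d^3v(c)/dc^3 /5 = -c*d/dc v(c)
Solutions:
 v(c) = C1 + Integral(C2*airyai(5^(1/3)*c/2) + C3*airybi(5^(1/3)*c/2), c)


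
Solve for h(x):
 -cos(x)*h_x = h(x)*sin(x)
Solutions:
 h(x) = C1*cos(x)


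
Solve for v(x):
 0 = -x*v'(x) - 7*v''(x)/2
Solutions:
 v(x) = C1 + C2*erf(sqrt(7)*x/7)


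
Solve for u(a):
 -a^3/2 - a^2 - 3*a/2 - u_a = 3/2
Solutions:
 u(a) = C1 - a^4/8 - a^3/3 - 3*a^2/4 - 3*a/2


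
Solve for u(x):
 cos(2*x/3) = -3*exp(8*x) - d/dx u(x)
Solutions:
 u(x) = C1 - 3*exp(8*x)/8 - 3*sin(2*x/3)/2


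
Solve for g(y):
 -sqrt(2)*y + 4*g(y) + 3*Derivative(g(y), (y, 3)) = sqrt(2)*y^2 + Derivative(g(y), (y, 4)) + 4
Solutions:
 g(y) = C1*exp(y*(-2^(1/3)*(3*sqrt(57) + 23)^(1/3) - 2*2^(2/3)/(3*sqrt(57) + 23)^(1/3) + 8)/6)*sin(2^(1/3)*sqrt(3)*y*(-(3*sqrt(57) + 23)^(1/3) + 2*2^(1/3)/(3*sqrt(57) + 23)^(1/3))/6) + C2*exp(y*(-2^(1/3)*(3*sqrt(57) + 23)^(1/3) - 2*2^(2/3)/(3*sqrt(57) + 23)^(1/3) + 8)/6)*cos(2^(1/3)*sqrt(3)*y*(-(3*sqrt(57) + 23)^(1/3) + 2*2^(1/3)/(3*sqrt(57) + 23)^(1/3))/6) + C3*exp(-y) + C4*exp(y*(2*2^(2/3)/(3*sqrt(57) + 23)^(1/3) + 4 + 2^(1/3)*(3*sqrt(57) + 23)^(1/3))/3) + sqrt(2)*y^2/4 + sqrt(2)*y/4 + 1


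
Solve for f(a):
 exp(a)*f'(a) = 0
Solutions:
 f(a) = C1


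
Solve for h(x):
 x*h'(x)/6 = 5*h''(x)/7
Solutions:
 h(x) = C1 + C2*erfi(sqrt(105)*x/30)


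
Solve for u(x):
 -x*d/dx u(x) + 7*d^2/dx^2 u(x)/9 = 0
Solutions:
 u(x) = C1 + C2*erfi(3*sqrt(14)*x/14)


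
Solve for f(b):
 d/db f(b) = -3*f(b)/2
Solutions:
 f(b) = C1*exp(-3*b/2)


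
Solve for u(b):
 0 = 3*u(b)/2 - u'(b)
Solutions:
 u(b) = C1*exp(3*b/2)


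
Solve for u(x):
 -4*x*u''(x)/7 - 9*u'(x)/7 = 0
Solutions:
 u(x) = C1 + C2/x^(5/4)


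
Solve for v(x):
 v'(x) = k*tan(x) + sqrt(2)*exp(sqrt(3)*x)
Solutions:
 v(x) = C1 - k*log(cos(x)) + sqrt(6)*exp(sqrt(3)*x)/3


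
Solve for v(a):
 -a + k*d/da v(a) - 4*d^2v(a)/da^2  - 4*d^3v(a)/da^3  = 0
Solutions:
 v(a) = C1 + C2*exp(a*(sqrt(k + 1) - 1)/2) + C3*exp(-a*(sqrt(k + 1) + 1)/2) + a^2/(2*k) + 4*a/k^2


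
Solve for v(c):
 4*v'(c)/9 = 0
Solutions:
 v(c) = C1


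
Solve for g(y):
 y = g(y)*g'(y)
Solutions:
 g(y) = -sqrt(C1 + y^2)
 g(y) = sqrt(C1 + y^2)


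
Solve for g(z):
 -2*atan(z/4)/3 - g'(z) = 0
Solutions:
 g(z) = C1 - 2*z*atan(z/4)/3 + 4*log(z^2 + 16)/3


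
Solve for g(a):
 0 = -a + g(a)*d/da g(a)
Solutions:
 g(a) = -sqrt(C1 + a^2)
 g(a) = sqrt(C1 + a^2)


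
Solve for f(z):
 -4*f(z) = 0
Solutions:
 f(z) = 0


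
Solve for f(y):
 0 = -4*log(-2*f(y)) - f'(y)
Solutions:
 Integral(1/(log(-_y) + log(2)), (_y, f(y)))/4 = C1 - y


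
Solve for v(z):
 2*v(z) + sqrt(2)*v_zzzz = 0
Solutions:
 v(z) = (C1*sin(2^(5/8)*z/2) + C2*cos(2^(5/8)*z/2))*exp(-2^(5/8)*z/2) + (C3*sin(2^(5/8)*z/2) + C4*cos(2^(5/8)*z/2))*exp(2^(5/8)*z/2)


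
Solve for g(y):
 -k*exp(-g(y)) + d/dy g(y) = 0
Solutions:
 g(y) = log(C1 + k*y)


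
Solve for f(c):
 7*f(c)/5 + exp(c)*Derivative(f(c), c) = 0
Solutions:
 f(c) = C1*exp(7*exp(-c)/5)


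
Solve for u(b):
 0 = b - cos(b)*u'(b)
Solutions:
 u(b) = C1 + Integral(b/cos(b), b)


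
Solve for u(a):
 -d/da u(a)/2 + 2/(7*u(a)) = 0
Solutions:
 u(a) = -sqrt(C1 + 56*a)/7
 u(a) = sqrt(C1 + 56*a)/7


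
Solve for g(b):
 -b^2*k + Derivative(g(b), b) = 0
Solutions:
 g(b) = C1 + b^3*k/3


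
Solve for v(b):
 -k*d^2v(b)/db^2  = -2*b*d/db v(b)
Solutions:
 v(b) = C1 + C2*erf(b*sqrt(-1/k))/sqrt(-1/k)


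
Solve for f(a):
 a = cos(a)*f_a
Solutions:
 f(a) = C1 + Integral(a/cos(a), a)


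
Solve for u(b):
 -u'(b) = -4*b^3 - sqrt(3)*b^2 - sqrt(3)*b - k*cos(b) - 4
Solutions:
 u(b) = C1 + b^4 + sqrt(3)*b^3/3 + sqrt(3)*b^2/2 + 4*b + k*sin(b)


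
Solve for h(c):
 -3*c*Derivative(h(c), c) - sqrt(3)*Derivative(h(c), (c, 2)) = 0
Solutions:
 h(c) = C1 + C2*erf(sqrt(2)*3^(1/4)*c/2)


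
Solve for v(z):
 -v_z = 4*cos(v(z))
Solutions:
 v(z) = pi - asin((C1 + exp(8*z))/(C1 - exp(8*z)))
 v(z) = asin((C1 + exp(8*z))/(C1 - exp(8*z)))


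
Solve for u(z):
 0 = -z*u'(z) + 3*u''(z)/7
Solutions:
 u(z) = C1 + C2*erfi(sqrt(42)*z/6)


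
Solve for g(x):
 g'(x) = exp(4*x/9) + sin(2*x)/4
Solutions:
 g(x) = C1 + 9*exp(4*x/9)/4 - cos(2*x)/8


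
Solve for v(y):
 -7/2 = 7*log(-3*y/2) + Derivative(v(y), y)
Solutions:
 v(y) = C1 - 7*y*log(-y) + y*(-7*log(3) + 7/2 + 7*log(2))


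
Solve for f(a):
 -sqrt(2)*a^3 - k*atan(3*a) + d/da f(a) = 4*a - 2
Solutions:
 f(a) = C1 + sqrt(2)*a^4/4 + 2*a^2 - 2*a + k*(a*atan(3*a) - log(9*a^2 + 1)/6)


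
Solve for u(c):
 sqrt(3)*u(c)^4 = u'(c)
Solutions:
 u(c) = (-1/(C1 + 3*sqrt(3)*c))^(1/3)
 u(c) = (-1/(C1 + sqrt(3)*c))^(1/3)*(-3^(2/3) - 3*3^(1/6)*I)/6
 u(c) = (-1/(C1 + sqrt(3)*c))^(1/3)*(-3^(2/3) + 3*3^(1/6)*I)/6


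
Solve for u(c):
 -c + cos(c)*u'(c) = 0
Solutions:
 u(c) = C1 + Integral(c/cos(c), c)


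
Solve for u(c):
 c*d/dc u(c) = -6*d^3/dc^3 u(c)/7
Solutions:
 u(c) = C1 + Integral(C2*airyai(-6^(2/3)*7^(1/3)*c/6) + C3*airybi(-6^(2/3)*7^(1/3)*c/6), c)


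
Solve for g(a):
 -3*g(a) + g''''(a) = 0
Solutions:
 g(a) = C1*exp(-3^(1/4)*a) + C2*exp(3^(1/4)*a) + C3*sin(3^(1/4)*a) + C4*cos(3^(1/4)*a)


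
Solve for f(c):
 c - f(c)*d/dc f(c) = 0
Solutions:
 f(c) = -sqrt(C1 + c^2)
 f(c) = sqrt(C1 + c^2)


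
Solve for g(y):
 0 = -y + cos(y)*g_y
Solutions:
 g(y) = C1 + Integral(y/cos(y), y)


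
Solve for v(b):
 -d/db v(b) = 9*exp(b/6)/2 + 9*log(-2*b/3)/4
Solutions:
 v(b) = C1 - 9*b*log(-b)/4 + 9*b*(-log(2) + 1 + log(3))/4 - 27*exp(b/6)


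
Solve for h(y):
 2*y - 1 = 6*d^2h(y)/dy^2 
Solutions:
 h(y) = C1 + C2*y + y^3/18 - y^2/12


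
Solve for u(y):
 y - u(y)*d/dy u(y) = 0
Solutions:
 u(y) = -sqrt(C1 + y^2)
 u(y) = sqrt(C1 + y^2)


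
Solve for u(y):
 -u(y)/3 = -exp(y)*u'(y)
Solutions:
 u(y) = C1*exp(-exp(-y)/3)


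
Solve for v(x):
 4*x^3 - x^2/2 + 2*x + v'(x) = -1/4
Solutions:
 v(x) = C1 - x^4 + x^3/6 - x^2 - x/4


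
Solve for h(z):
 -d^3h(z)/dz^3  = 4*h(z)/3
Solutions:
 h(z) = C3*exp(-6^(2/3)*z/3) + (C1*sin(2^(2/3)*3^(1/6)*z/2) + C2*cos(2^(2/3)*3^(1/6)*z/2))*exp(6^(2/3)*z/6)


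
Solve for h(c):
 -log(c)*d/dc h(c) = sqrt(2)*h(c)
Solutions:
 h(c) = C1*exp(-sqrt(2)*li(c))


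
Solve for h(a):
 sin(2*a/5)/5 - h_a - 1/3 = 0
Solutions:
 h(a) = C1 - a/3 - cos(2*a/5)/2


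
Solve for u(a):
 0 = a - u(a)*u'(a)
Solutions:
 u(a) = -sqrt(C1 + a^2)
 u(a) = sqrt(C1 + a^2)


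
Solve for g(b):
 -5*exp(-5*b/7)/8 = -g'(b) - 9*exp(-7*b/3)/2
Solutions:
 g(b) = C1 + 27*exp(-7*b/3)/14 - 7*exp(-5*b/7)/8


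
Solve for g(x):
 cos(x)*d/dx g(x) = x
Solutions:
 g(x) = C1 + Integral(x/cos(x), x)


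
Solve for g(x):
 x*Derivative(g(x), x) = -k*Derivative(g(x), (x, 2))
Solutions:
 g(x) = C1 + C2*sqrt(k)*erf(sqrt(2)*x*sqrt(1/k)/2)


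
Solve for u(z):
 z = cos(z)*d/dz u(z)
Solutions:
 u(z) = C1 + Integral(z/cos(z), z)


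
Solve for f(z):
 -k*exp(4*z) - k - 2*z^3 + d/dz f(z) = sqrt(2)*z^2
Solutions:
 f(z) = C1 + k*z + k*exp(4*z)/4 + z^4/2 + sqrt(2)*z^3/3


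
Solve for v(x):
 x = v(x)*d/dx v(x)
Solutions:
 v(x) = -sqrt(C1 + x^2)
 v(x) = sqrt(C1 + x^2)


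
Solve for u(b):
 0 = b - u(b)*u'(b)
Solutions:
 u(b) = -sqrt(C1 + b^2)
 u(b) = sqrt(C1 + b^2)


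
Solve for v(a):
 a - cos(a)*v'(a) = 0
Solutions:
 v(a) = C1 + Integral(a/cos(a), a)


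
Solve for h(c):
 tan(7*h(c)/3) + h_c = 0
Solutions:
 h(c) = -3*asin(C1*exp(-7*c/3))/7 + 3*pi/7
 h(c) = 3*asin(C1*exp(-7*c/3))/7


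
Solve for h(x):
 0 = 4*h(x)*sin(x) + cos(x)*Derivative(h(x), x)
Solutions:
 h(x) = C1*cos(x)^4


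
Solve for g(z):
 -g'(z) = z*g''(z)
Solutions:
 g(z) = C1 + C2*log(z)


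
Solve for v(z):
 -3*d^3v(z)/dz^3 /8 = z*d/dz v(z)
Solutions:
 v(z) = C1 + Integral(C2*airyai(-2*3^(2/3)*z/3) + C3*airybi(-2*3^(2/3)*z/3), z)


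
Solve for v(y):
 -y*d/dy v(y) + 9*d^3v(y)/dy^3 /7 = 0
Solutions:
 v(y) = C1 + Integral(C2*airyai(21^(1/3)*y/3) + C3*airybi(21^(1/3)*y/3), y)


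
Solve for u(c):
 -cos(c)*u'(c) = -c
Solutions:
 u(c) = C1 + Integral(c/cos(c), c)


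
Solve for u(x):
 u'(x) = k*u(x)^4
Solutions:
 u(x) = (-1/(C1 + 3*k*x))^(1/3)
 u(x) = (-1/(C1 + k*x))^(1/3)*(-3^(2/3) - 3*3^(1/6)*I)/6
 u(x) = (-1/(C1 + k*x))^(1/3)*(-3^(2/3) + 3*3^(1/6)*I)/6


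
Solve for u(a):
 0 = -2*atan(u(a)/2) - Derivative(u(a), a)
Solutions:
 Integral(1/atan(_y/2), (_y, u(a))) = C1 - 2*a


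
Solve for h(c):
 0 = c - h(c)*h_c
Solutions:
 h(c) = -sqrt(C1 + c^2)
 h(c) = sqrt(C1 + c^2)


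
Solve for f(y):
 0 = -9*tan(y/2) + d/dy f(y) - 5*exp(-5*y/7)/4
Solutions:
 f(y) = C1 + 9*log(tan(y/2)^2 + 1) - 7*exp(-5*y/7)/4


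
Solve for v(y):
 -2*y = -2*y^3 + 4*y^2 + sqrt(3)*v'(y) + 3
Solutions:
 v(y) = C1 + sqrt(3)*y^4/6 - 4*sqrt(3)*y^3/9 - sqrt(3)*y^2/3 - sqrt(3)*y


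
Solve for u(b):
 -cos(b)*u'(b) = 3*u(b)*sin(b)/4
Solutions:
 u(b) = C1*cos(b)^(3/4)


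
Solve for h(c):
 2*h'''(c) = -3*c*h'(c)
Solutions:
 h(c) = C1 + Integral(C2*airyai(-2^(2/3)*3^(1/3)*c/2) + C3*airybi(-2^(2/3)*3^(1/3)*c/2), c)


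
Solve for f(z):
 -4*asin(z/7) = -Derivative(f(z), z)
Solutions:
 f(z) = C1 + 4*z*asin(z/7) + 4*sqrt(49 - z^2)


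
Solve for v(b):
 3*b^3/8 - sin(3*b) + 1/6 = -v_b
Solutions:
 v(b) = C1 - 3*b^4/32 - b/6 - cos(3*b)/3


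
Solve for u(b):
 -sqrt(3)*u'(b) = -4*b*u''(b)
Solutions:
 u(b) = C1 + C2*b^(sqrt(3)/4 + 1)


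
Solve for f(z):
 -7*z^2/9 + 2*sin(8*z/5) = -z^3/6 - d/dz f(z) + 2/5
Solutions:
 f(z) = C1 - z^4/24 + 7*z^3/27 + 2*z/5 + 5*cos(8*z/5)/4


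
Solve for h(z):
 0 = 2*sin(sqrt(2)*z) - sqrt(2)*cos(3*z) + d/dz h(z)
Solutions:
 h(z) = C1 + sqrt(2)*sin(3*z)/3 + sqrt(2)*cos(sqrt(2)*z)


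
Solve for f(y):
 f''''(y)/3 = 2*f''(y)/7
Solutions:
 f(y) = C1 + C2*y + C3*exp(-sqrt(42)*y/7) + C4*exp(sqrt(42)*y/7)


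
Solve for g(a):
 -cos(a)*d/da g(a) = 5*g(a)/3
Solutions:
 g(a) = C1*(sin(a) - 1)^(5/6)/(sin(a) + 1)^(5/6)


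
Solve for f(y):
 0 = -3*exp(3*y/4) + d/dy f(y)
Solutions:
 f(y) = C1 + 4*exp(3*y/4)


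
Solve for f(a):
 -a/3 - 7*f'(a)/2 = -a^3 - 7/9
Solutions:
 f(a) = C1 + a^4/14 - a^2/21 + 2*a/9


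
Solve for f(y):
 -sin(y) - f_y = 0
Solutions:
 f(y) = C1 + cos(y)


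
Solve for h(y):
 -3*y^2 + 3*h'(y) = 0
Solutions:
 h(y) = C1 + y^3/3


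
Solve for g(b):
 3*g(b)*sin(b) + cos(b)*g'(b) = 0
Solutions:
 g(b) = C1*cos(b)^3


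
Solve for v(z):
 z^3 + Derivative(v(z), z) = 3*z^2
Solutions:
 v(z) = C1 - z^4/4 + z^3


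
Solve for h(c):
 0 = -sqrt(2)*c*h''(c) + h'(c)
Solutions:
 h(c) = C1 + C2*c^(sqrt(2)/2 + 1)


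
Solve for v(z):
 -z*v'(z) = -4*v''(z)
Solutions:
 v(z) = C1 + C2*erfi(sqrt(2)*z/4)


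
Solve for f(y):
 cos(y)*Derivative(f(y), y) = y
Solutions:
 f(y) = C1 + Integral(y/cos(y), y)


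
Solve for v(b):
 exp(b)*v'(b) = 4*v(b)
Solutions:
 v(b) = C1*exp(-4*exp(-b))


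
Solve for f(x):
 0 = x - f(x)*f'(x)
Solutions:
 f(x) = -sqrt(C1 + x^2)
 f(x) = sqrt(C1 + x^2)


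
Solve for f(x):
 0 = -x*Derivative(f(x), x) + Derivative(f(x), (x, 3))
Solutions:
 f(x) = C1 + Integral(C2*airyai(x) + C3*airybi(x), x)


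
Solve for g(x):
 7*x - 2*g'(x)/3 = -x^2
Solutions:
 g(x) = C1 + x^3/2 + 21*x^2/4


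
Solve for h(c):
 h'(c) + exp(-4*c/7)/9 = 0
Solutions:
 h(c) = C1 + 7*exp(-4*c/7)/36


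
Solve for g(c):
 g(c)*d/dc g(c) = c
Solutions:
 g(c) = -sqrt(C1 + c^2)
 g(c) = sqrt(C1 + c^2)


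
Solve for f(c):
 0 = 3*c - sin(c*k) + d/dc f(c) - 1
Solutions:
 f(c) = C1 - 3*c^2/2 + c - cos(c*k)/k


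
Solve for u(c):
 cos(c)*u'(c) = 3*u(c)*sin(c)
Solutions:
 u(c) = C1/cos(c)^3


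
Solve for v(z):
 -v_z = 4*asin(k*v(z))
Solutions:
 Integral(1/asin(_y*k), (_y, v(z))) = C1 - 4*z


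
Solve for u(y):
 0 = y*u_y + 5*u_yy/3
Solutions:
 u(y) = C1 + C2*erf(sqrt(30)*y/10)


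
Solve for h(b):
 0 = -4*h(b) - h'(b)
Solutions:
 h(b) = C1*exp(-4*b)


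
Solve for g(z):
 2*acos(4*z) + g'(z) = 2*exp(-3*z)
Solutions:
 g(z) = C1 - 2*z*acos(4*z) + sqrt(1 - 16*z^2)/2 - 2*exp(-3*z)/3


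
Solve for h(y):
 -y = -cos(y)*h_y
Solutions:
 h(y) = C1 + Integral(y/cos(y), y)


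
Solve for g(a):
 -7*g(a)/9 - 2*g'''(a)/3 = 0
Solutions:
 g(a) = C3*exp(-6^(2/3)*7^(1/3)*a/6) + (C1*sin(2^(2/3)*3^(1/6)*7^(1/3)*a/4) + C2*cos(2^(2/3)*3^(1/6)*7^(1/3)*a/4))*exp(6^(2/3)*7^(1/3)*a/12)


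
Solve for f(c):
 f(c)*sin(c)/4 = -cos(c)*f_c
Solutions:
 f(c) = C1*cos(c)^(1/4)


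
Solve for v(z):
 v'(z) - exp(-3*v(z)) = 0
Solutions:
 v(z) = log(C1 + 3*z)/3
 v(z) = log((-3^(1/3) - 3^(5/6)*I)*(C1 + z)^(1/3)/2)
 v(z) = log((-3^(1/3) + 3^(5/6)*I)*(C1 + z)^(1/3)/2)


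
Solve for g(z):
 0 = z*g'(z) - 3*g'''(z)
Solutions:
 g(z) = C1 + Integral(C2*airyai(3^(2/3)*z/3) + C3*airybi(3^(2/3)*z/3), z)


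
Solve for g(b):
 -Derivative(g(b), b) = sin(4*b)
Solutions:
 g(b) = C1 + cos(4*b)/4


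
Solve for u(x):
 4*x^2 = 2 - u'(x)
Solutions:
 u(x) = C1 - 4*x^3/3 + 2*x


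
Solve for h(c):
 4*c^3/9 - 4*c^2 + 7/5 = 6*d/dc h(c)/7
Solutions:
 h(c) = C1 + 7*c^4/54 - 14*c^3/9 + 49*c/30


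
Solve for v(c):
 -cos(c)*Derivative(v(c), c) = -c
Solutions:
 v(c) = C1 + Integral(c/cos(c), c)


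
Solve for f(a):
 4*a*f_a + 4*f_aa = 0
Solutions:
 f(a) = C1 + C2*erf(sqrt(2)*a/2)


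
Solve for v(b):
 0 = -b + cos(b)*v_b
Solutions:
 v(b) = C1 + Integral(b/cos(b), b)


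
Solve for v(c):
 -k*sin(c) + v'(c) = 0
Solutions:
 v(c) = C1 - k*cos(c)


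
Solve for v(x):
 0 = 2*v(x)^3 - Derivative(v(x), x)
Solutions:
 v(x) = -sqrt(2)*sqrt(-1/(C1 + 2*x))/2
 v(x) = sqrt(2)*sqrt(-1/(C1 + 2*x))/2


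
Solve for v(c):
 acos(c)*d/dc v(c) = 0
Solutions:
 v(c) = C1


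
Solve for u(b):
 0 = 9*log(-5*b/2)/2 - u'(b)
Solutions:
 u(b) = C1 + 9*b*log(-b)/2 + 9*b*(-1 - log(2) + log(5))/2


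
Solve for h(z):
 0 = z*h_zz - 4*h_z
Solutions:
 h(z) = C1 + C2*z^5


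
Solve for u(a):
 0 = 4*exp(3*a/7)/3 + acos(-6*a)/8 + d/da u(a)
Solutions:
 u(a) = C1 - a*acos(-6*a)/8 - sqrt(1 - 36*a^2)/48 - 28*exp(3*a/7)/9


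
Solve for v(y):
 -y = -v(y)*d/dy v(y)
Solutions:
 v(y) = -sqrt(C1 + y^2)
 v(y) = sqrt(C1 + y^2)
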